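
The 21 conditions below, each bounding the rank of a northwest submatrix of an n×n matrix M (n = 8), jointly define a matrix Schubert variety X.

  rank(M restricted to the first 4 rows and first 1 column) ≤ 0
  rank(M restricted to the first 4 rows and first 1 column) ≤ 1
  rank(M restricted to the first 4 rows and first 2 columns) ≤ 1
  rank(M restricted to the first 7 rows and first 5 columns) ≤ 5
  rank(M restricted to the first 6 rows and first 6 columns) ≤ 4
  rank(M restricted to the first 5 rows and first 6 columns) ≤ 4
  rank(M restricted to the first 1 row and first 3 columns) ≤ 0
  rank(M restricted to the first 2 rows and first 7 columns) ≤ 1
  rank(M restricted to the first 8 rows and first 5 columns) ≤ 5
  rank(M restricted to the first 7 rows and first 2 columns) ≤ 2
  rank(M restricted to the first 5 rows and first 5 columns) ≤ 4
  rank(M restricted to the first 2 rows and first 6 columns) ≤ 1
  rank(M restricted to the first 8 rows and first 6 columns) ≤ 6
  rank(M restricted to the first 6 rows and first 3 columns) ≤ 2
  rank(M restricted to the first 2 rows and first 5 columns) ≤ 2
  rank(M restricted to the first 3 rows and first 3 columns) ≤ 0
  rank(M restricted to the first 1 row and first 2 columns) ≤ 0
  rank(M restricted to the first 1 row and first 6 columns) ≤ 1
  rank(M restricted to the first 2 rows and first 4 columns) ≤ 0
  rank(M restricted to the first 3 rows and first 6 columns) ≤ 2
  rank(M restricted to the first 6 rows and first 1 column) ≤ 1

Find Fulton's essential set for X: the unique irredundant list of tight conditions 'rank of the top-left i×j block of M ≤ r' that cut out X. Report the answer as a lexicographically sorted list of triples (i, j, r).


Rank table r_w(8×8) implied by the 21 constraints:

  i=1: 0 0 0 0 1 1 1 1
  i=2: 0 0 0 0 1 1 1 2
  i=3: 0 0 0 1 2 2 2 3
  i=4: 0 1 1 2 3 3 3 4
  i=5: 1 2 2 3 4 4 4 5
  i=6: 1 2 2 3 4 4 5 6
  i=7: 1 2 3 4 5 5 6 7
  i=8: 1 2 3 4 5 6 7 8

the unique w with this rank table is (5, 8, 4, 2, 1, 7, 3, 6).

Rothe diagram D(w) (16 cells), 6 SE-corners (essential conditions):

[(2, 4, 0), (2, 7, 1), (3, 3, 0), (4, 1, 0), (6, 3, 2), (6, 6, 4)]


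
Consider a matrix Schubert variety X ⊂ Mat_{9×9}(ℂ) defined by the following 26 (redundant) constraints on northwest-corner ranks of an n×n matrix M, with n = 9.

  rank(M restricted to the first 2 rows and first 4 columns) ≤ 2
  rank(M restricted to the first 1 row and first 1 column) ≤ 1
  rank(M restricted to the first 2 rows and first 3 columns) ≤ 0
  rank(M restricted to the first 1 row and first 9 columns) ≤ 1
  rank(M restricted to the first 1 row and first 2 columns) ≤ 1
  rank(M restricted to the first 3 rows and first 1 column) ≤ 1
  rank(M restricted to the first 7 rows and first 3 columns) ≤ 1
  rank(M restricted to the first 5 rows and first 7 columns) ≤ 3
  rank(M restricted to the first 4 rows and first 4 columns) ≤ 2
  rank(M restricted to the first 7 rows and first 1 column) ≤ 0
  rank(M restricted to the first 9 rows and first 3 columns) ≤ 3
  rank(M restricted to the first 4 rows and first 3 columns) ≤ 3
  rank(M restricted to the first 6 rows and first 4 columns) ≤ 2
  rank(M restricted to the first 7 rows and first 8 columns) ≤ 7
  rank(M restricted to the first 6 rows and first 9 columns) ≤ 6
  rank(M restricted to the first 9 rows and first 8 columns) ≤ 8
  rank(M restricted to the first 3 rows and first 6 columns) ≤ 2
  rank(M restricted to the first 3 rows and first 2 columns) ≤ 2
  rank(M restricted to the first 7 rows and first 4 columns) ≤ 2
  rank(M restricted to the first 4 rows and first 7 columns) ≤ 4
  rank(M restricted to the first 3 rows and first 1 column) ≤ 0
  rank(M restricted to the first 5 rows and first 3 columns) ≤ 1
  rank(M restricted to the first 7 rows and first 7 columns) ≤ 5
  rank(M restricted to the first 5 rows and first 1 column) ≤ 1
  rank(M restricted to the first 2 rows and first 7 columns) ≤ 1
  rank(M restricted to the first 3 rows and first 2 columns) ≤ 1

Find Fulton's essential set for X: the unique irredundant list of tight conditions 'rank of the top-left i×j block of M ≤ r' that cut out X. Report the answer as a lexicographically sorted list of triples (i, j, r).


Reconstructing r_w from the 26 given conditions:

  i=1: 0 | 0 | 0 | 1 | 1 | 1 | 1 | 1 | 1
  i=2: 0 | 0 | 0 | 1 | 1 | 1 | 1 | 2 | 2
  i=3: 0 | 1 | 1 | 2 | 2 | 2 | 2 | 3 | 3
  i=4: 0 | 1 | 1 | 2 | 3 | 3 | 3 | 4 | 4
  i=5: 0 | 1 | 1 | 2 | 3 | 3 | 3 | 4 | 5
  i=6: 0 | 1 | 1 | 2 | 3 | 4 | 4 | 5 | 6
  i=7: 0 | 1 | 1 | 2 | 3 | 4 | 5 | 6 | 7
  i=8: 1 | 2 | 2 | 3 | 4 | 5 | 6 | 7 | 8
  i=9: 1 | 2 | 3 | 4 | 5 | 6 | 7 | 8 | 9

the unique w with this rank table is (4, 8, 2, 5, 9, 6, 7, 1, 3).

Fulton essential set (5 of the 20 Rothe cells):

[(2, 3, 0), (2, 7, 1), (5, 7, 3), (7, 1, 0), (7, 3, 1)]


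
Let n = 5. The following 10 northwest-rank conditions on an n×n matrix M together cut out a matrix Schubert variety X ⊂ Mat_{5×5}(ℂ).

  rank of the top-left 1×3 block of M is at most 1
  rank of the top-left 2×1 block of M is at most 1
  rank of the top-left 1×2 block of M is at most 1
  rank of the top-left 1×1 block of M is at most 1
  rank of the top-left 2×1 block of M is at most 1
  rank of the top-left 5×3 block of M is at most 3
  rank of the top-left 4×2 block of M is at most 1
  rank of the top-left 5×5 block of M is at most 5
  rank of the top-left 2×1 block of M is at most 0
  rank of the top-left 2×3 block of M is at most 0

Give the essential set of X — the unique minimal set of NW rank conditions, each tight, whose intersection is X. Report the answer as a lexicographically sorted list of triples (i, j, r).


Propagating the 10 rank bounds to every northwest block:

  0 0 0 1 1
  0 0 0 1 2
  1 1 1 2 3
  1 1 2 3 4
  1 2 3 4 5

so w = (4, 5, 1, 3, 2).

D(w) has 7 cells with 2 SE-corners; essential set:

[(2, 3, 0), (4, 2, 1)]


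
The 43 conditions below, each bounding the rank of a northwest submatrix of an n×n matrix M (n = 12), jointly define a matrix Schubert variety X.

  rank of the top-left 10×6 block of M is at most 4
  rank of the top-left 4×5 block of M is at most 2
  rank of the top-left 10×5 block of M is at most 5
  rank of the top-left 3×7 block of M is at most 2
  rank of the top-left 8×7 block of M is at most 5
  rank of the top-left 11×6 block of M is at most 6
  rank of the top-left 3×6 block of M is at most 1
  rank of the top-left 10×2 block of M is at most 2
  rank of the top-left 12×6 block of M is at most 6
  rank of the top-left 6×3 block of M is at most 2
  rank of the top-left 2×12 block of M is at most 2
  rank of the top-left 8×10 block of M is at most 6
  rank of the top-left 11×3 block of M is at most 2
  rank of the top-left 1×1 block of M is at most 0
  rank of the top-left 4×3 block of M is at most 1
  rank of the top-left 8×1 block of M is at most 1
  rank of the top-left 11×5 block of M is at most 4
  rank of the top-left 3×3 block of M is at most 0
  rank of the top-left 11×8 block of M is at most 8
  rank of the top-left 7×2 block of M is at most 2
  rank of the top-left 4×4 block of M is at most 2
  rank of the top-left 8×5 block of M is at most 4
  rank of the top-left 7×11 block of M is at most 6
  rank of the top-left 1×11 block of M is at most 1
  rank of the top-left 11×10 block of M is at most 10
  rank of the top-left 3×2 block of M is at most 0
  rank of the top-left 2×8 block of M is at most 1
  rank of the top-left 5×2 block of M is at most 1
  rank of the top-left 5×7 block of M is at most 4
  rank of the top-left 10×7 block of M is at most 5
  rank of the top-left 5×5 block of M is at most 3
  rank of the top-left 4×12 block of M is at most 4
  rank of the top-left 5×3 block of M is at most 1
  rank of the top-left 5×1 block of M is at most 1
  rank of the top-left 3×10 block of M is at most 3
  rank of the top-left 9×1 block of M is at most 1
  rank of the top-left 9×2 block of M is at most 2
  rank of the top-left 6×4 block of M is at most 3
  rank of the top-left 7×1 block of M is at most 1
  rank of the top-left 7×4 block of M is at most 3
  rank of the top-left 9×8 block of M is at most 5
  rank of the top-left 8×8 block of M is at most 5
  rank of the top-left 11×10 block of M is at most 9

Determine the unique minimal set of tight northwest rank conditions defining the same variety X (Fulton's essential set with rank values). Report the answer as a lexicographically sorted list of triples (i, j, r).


The tightest implied rank at each (i,j), from the 43 conditions:

  i=1: 0  0  0  1  1  1  1  1  1  1  1  1
  i=2: 0  0  0  1  1  1  1  1  2  2  2  2
  i=3: 0  0  0  1  1  1  2  2  3  3  3  3
  i=4: 1  1  1  2  2  2  3  3  4  4  4  4
  i=5: 1  1  1  2  3  3  4  4  5  5  5  5
  i=6: 1  2  2  3  4  4  5  5  6  6  6  6
  i=7: 1  2  2  3  4  4  5  5  6  6  6  7
  i=8: 1  2  2  3  4  4  5  5  6  6  7  8
  i=9: 1  2  2  3  4  4  5  5  6  7  8  9
  i=10: 1  2  2  3  4  4  5  6  7  8  9  10
  i=11: 1  2  2  3  4  5  6  7  8  9  10  11
  i=12: 1  2  3  4  5  6  7  8  9  10  11  12

reading off 1-entries of Δ²R: w = (4, 9, 7, 1, 5, 2, 12, 11, 10, 8, 6, 3).

Rothe diagram D(w) (32 cells), 9 SE-corners (essential conditions):

[(2, 8, 1), (3, 3, 0), (3, 6, 1), (5, 3, 1), (7, 11, 6), (8, 10, 6), (9, 8, 5), (10, 6, 4), (11, 3, 2)]


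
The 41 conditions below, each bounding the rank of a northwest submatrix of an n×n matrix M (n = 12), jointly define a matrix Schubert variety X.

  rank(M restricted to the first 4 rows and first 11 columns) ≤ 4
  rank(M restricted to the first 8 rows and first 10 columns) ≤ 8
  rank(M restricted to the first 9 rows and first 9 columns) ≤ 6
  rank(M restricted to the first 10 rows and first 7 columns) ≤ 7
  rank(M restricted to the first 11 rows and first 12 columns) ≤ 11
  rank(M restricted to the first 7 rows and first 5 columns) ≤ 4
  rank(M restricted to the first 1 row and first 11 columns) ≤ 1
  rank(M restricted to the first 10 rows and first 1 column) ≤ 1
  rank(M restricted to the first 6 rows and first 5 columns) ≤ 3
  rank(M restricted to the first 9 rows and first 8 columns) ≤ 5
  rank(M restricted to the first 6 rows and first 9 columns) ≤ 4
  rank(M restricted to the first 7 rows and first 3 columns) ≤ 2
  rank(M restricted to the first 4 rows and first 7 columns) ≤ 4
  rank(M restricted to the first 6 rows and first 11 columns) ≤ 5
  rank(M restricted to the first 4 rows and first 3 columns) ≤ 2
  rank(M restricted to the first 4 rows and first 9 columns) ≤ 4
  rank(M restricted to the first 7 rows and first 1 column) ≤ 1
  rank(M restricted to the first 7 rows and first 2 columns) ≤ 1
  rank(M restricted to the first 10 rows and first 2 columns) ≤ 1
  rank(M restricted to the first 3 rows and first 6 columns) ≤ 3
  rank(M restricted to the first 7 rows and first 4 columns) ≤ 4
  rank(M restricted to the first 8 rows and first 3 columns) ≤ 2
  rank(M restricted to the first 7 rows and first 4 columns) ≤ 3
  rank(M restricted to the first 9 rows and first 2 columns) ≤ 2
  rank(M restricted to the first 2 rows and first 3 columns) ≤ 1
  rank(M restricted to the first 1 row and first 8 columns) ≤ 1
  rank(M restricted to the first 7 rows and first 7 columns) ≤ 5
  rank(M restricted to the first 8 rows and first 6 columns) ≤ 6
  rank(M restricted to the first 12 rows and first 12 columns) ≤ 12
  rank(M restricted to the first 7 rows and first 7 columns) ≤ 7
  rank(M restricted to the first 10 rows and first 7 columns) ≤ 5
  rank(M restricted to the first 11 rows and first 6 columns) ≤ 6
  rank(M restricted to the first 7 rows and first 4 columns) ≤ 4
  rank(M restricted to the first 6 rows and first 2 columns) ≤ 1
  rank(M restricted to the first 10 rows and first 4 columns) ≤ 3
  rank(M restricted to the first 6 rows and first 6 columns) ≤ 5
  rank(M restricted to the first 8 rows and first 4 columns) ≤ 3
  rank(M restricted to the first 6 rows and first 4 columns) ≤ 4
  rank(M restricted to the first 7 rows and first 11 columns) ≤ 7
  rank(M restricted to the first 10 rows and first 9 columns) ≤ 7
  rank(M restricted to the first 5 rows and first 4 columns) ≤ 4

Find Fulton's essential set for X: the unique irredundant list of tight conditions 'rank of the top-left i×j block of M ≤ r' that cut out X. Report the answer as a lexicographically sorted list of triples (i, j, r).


The tightest implied rank at each (i,j), from the 41 conditions:

  R[1]: 1 | 1 | 1 | 1 | 1 | 1 | 1 | 1 | 1 | 1 | 1 | 1
  R[2]: 1 | 1 | 1 | 2 | 2 | 2 | 2 | 2 | 2 | 2 | 2 | 2
  R[3]: 1 | 1 | 2 | 3 | 3 | 3 | 3 | 3 | 3 | 3 | 3 | 3
  R[4]: 1 | 1 | 2 | 3 | 3 | 4 | 4 | 4 | 4 | 4 | 4 | 4
  R[5]: 1 | 1 | 2 | 3 | 3 | 4 | 4 | 4 | 4 | 5 | 5 | 5
  R[6]: 1 | 1 | 2 | 3 | 3 | 4 | 4 | 4 | 4 | 5 | 5 | 6
  R[7]: 1 | 1 | 2 | 3 | 4 | 5 | 5 | 5 | 5 | 6 | 6 | 7
  R[8]: 1 | 1 | 2 | 3 | 4 | 5 | 5 | 5 | 6 | 7 | 7 | 8
  R[9]: 1 | 1 | 2 | 3 | 4 | 5 | 5 | 5 | 6 | 7 | 8 | 9
  R[10]: 1 | 1 | 2 | 3 | 4 | 5 | 5 | 6 | 7 | 8 | 9 | 10
  R[11]: 1 | 2 | 3 | 4 | 5 | 6 | 6 | 7 | 8 | 9 | 10 | 11
  R[12]: 1 | 2 | 3 | 4 | 5 | 6 | 7 | 8 | 9 | 10 | 11 | 12

second differences of R give the permutation w = (1, 4, 3, 6, 10, 12, 5, 9, 11, 8, 2, 7).

Rothe diagram D(w) (25 cells), 7 SE-corners (essential conditions):

[(2, 3, 1), (6, 5, 3), (6, 9, 4), (6, 11, 5), (9, 8, 5), (10, 2, 1), (10, 7, 5)]


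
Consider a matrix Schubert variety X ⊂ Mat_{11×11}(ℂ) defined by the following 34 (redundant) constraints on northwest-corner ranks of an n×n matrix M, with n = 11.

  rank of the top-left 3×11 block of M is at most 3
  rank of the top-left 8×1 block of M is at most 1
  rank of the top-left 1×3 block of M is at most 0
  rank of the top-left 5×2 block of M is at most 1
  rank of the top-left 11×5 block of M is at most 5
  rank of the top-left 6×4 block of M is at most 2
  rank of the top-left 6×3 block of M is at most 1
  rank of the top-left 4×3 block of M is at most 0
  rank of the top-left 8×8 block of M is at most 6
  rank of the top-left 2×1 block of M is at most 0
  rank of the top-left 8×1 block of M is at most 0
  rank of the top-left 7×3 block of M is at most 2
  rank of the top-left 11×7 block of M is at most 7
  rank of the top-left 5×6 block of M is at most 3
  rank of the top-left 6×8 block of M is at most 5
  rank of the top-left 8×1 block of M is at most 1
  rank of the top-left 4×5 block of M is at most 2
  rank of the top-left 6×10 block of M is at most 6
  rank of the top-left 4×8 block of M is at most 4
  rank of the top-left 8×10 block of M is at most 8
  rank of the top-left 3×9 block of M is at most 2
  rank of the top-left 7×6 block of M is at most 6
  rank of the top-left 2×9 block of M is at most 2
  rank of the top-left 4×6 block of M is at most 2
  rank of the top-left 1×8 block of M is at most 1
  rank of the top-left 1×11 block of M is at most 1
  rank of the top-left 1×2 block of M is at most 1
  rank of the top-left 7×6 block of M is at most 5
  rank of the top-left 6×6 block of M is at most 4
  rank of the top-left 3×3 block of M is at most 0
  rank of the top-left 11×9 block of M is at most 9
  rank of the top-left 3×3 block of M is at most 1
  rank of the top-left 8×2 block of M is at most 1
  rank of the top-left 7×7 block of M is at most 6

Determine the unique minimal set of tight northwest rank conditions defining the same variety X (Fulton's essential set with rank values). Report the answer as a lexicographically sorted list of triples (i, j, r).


The tightest implied rank at each (i,j), from the 34 conditions:

  i=1: 0 0 0 1 1 1 1 1 1 1 1
  i=2: 0 0 0 1 2 2 2 2 2 2 2
  i=3: 0 0 0 1 2 2 2 2 2 3 3
  i=4: 0 0 0 1 2 2 3 3 3 4 4
  i=5: 0 1 1 2 3 3 4 4 4 5 5
  i=6: 0 1 1 2 3 4 5 5 5 6 6
  i=7: 0 1 2 3 4 5 6 6 6 7 7
  i=8: 0 1 2 3 4 5 6 6 7 8 8
  i=9: 1 2 3 4 5 6 7 7 8 9 9
  i=10: 1 2 3 4 5 6 7 8 9 10 10
  i=11: 1 2 3 4 5 6 7 8 9 10 11

reading off 1-entries of Δ²R: w = (4, 5, 10, 7, 2, 6, 3, 9, 1, 8, 11).

|D(w)|=23, |Ess(w)|=6:

[(3, 9, 2), (4, 3, 0), (4, 6, 2), (6, 3, 1), (8, 1, 0), (8, 8, 6)]


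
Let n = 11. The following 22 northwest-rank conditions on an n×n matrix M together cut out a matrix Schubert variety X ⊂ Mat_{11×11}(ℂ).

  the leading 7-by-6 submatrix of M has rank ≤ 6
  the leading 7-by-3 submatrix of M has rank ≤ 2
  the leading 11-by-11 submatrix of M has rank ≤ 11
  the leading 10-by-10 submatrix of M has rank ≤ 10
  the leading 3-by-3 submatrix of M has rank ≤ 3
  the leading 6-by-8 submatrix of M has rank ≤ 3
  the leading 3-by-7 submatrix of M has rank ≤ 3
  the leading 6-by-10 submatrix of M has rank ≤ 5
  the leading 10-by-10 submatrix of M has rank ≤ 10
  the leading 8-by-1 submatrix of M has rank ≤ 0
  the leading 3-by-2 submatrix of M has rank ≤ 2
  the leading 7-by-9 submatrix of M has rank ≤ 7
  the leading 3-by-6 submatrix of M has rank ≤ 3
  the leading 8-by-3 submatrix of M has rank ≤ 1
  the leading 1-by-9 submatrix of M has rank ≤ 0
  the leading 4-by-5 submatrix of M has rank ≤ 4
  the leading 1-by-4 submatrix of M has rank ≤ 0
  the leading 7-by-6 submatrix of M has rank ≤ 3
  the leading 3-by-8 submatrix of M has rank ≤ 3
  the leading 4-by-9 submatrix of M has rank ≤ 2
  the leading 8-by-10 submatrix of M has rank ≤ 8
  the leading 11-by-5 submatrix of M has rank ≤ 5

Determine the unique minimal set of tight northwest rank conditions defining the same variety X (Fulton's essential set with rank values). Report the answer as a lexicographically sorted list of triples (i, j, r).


Reconstructing r_w from the 22 given conditions:

  row 1: 0 0 0 0 0 0 0 0 0 1 1
  row 2: 0 1 1 1 1 1 1 1 1 2 2
  row 3: 0 1 1 2 2 2 2 2 2 3 3
  row 4: 0 1 1 2 2 2 2 2 2 3 4
  row 5: 0 1 1 2 3 3 3 3 3 4 5
  row 6: 0 1 1 2 3 3 3 3 4 5 6
  row 7: 0 1 1 2 3 3 4 4 5 6 7
  row 8: 0 1 1 2 3 4 5 5 6 7 8
  row 9: 1 2 2 3 4 5 6 6 7 8 9
  row 10: 1 2 3 4 5 6 7 7 8 9 10
  row 11: 1 2 3 4 5 6 7 8 9 10 11

reading off 1-entries of Δ²R: w = (10, 2, 4, 11, 5, 9, 7, 6, 1, 3, 8).

Rothe diagram D(w) (31 cells), 6 SE-corners (essential conditions):

[(1, 9, 0), (4, 9, 2), (6, 8, 3), (7, 6, 3), (8, 1, 0), (8, 3, 1)]


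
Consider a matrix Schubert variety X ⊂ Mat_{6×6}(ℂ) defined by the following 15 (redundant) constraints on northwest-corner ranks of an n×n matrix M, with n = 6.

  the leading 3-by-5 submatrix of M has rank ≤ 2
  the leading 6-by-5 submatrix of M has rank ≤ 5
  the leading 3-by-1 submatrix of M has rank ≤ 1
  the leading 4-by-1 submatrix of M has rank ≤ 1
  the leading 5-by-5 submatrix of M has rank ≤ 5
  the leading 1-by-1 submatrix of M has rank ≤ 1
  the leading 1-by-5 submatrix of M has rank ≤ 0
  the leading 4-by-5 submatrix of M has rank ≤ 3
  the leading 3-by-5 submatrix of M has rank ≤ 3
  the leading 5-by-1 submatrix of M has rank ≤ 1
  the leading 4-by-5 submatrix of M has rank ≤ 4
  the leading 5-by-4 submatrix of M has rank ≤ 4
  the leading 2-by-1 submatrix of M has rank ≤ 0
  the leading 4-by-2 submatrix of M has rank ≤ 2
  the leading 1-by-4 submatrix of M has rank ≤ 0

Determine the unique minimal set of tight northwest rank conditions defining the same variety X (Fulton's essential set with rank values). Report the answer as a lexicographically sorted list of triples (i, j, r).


Propagating the 15 rank bounds to every northwest block:

  R[1]: 0, 0, 0, 0, 0, 1
  R[2]: 0, 1, 1, 1, 1, 2
  R[3]: 1, 2, 2, 2, 2, 3
  R[4]: 1, 2, 3, 3, 3, 4
  R[5]: 1, 2, 3, 4, 4, 5
  R[6]: 1, 2, 3, 4, 5, 6

so w = (6, 2, 1, 3, 4, 5).

2 SE-corners of the 6-cell Rothe diagram give Ess(w):

[(1, 5, 0), (2, 1, 0)]


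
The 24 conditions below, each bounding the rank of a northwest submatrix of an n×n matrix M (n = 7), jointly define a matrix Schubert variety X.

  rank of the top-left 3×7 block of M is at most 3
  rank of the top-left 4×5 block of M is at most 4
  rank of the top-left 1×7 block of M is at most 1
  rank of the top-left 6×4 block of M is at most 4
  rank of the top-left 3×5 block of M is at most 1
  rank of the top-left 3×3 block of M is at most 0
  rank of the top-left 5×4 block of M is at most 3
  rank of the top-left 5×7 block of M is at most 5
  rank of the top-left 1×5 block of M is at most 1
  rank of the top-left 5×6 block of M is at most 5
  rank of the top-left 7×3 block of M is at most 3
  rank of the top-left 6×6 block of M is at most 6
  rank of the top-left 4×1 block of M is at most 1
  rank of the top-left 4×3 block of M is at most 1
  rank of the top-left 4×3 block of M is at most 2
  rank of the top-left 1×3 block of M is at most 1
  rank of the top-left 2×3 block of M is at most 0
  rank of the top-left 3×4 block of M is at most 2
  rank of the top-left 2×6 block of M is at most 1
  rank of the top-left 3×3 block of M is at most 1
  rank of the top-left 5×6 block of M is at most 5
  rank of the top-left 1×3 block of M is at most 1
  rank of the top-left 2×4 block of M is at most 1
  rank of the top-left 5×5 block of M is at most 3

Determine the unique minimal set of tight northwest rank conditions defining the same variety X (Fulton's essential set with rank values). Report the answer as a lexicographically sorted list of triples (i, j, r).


The tightest implied rank at each (i,j), from the 24 conditions:

  0  0  0  1  1  1  1
  0  0  0  1  1  1  2
  0  0  0  1  1  2  3
  1  1  1  2  2  3  4
  1  2  2  3  3  4  5
  1  2  3  4  4  5  6
  1  2  3  4  5  6  7

so w = (4, 7, 6, 1, 2, 3, 5).

D(w) has 12 cells with 3 SE-corners; essential set:

[(2, 6, 1), (3, 3, 0), (3, 5, 1)]


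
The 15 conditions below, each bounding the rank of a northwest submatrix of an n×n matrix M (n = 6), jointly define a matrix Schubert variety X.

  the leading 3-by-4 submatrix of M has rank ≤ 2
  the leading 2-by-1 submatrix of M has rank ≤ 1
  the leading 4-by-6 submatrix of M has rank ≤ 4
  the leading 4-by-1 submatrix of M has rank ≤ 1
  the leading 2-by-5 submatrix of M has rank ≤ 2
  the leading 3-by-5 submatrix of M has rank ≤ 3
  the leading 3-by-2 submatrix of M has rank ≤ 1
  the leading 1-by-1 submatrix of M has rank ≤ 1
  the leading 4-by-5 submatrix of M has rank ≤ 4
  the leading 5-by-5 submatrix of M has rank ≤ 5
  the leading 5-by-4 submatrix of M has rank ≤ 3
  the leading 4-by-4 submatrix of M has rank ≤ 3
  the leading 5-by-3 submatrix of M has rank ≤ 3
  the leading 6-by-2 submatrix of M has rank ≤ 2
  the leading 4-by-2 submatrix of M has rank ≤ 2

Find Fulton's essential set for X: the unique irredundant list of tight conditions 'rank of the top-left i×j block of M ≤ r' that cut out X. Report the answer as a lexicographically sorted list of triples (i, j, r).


Rank table r_w(6×6) implied by the 15 constraints:

  1 | 1 | 1 | 1 | 1 | 1
  1 | 1 | 2 | 2 | 2 | 2
  1 | 1 | 2 | 2 | 3 | 3
  1 | 2 | 3 | 3 | 4 | 4
  1 | 2 | 3 | 3 | 4 | 5
  1 | 2 | 3 | 4 | 5 | 6

so w = (1, 3, 5, 2, 6, 4).

3 SE-corners of the 4-cell Rothe diagram give Ess(w):

[(3, 2, 1), (3, 4, 2), (5, 4, 3)]


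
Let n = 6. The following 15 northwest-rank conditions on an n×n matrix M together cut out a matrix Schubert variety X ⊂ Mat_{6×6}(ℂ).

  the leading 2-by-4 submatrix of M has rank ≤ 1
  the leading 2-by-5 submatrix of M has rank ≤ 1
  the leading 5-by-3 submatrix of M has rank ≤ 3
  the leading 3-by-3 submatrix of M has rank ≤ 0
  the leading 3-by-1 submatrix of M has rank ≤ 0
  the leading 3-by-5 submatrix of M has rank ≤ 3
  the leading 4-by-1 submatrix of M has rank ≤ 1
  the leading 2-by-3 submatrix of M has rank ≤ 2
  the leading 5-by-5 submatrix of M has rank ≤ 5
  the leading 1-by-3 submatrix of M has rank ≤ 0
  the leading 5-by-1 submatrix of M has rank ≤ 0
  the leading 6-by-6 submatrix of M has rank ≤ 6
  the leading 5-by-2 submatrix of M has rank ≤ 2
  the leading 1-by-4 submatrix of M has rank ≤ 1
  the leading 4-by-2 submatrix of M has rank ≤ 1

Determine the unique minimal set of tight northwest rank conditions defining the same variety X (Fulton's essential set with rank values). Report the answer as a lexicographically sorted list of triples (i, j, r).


Propagating the 15 rank bounds to every northwest block:

  row 1: 0, 0, 0, 1, 1, 1
  row 2: 0, 0, 0, 1, 1, 2
  row 3: 0, 0, 0, 1, 2, 3
  row 4: 0, 1, 1, 2, 3, 4
  row 5: 0, 1, 2, 3, 4, 5
  row 6: 1, 2, 3, 4, 5, 6

hence w(1..6) = (4, 6, 5, 2, 3, 1).

Fulton essential set (3 of the 12 Rothe cells):

[(2, 5, 1), (3, 3, 0), (5, 1, 0)]


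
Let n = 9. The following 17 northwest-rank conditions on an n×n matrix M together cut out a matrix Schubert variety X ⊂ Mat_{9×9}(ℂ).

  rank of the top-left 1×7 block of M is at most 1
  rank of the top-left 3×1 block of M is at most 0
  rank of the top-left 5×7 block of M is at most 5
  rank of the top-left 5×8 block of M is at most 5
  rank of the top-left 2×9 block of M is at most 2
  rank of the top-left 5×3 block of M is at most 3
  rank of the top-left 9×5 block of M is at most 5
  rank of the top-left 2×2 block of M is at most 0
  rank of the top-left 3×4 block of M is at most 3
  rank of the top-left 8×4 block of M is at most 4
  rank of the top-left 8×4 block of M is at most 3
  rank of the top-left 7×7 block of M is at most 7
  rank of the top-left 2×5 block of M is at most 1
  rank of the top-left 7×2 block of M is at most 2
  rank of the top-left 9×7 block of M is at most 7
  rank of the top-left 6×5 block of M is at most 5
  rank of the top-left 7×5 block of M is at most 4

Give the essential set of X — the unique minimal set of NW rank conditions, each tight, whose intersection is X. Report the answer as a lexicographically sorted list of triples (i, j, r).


Reconstructing r_w from the 17 given conditions:

  i=1: 0 0 1 1 1 1 1 1 1
  i=2: 0 0 1 1 1 2 2 2 2
  i=3: 0 1 2 2 2 3 3 3 3
  i=4: 1 2 3 3 3 4 4 4 4
  i=5: 1 2 3 3 4 5 5 5 5
  i=6: 1 2 3 3 4 5 6 6 6
  i=7: 1 2 3 3 4 5 6 7 7
  i=8: 1 2 3 3 4 5 6 7 8
  i=9: 1 2 3 4 5 6 7 8 9

giving w = (3, 6, 2, 1, 5, 7, 8, 9, 4) via Δ²R.

ℓ(w)=11; the 4 essential cells (i,j,r):

[(2, 2, 0), (2, 5, 1), (3, 1, 0), (8, 4, 3)]


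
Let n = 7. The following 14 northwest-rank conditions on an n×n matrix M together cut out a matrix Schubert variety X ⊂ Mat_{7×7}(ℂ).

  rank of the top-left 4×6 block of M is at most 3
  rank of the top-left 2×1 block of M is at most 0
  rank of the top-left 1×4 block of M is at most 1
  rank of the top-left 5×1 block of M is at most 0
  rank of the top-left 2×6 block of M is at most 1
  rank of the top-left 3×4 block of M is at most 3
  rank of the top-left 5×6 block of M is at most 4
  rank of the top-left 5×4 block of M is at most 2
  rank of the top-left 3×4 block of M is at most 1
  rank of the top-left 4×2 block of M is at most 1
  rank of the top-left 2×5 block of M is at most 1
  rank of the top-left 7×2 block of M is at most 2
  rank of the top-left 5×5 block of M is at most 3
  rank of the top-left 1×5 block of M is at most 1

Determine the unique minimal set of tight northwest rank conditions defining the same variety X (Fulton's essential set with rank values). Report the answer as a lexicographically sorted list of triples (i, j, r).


The tightest implied rank at each (i,j), from the 14 conditions:

  0 1 1 1 1 1 1
  0 1 1 1 1 1 2
  0 1 1 1 2 2 3
  0 1 2 2 3 3 4
  0 1 2 2 3 4 5
  1 2 3 3 4 5 6
  1 2 3 4 5 6 7

hence w(1..7) = (2, 7, 5, 3, 6, 1, 4).

Fulton essential set (4 of the 12 Rothe cells):

[(2, 6, 1), (3, 4, 1), (5, 1, 0), (5, 4, 2)]


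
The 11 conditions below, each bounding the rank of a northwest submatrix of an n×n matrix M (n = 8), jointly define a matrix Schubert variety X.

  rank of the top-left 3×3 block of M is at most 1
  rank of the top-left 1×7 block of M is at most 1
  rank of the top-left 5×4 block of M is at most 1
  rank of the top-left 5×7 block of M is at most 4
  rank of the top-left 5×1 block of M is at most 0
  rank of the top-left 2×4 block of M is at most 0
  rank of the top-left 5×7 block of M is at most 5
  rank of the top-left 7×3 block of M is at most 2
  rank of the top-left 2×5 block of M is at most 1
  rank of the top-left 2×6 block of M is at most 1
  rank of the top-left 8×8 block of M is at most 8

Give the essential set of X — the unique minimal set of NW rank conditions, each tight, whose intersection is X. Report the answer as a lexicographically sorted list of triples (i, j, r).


Reconstructing r_w from the 11 given conditions:

  R[1]: 0 | 0 | 0 | 0 | 1 | 1 | 1 | 1
  R[2]: 0 | 0 | 0 | 0 | 1 | 1 | 2 | 2
  R[3]: 0 | 1 | 1 | 1 | 2 | 2 | 3 | 3
  R[4]: 0 | 1 | 1 | 1 | 2 | 3 | 4 | 4
  R[5]: 0 | 1 | 1 | 1 | 2 | 3 | 4 | 5
  R[6]: 1 | 2 | 2 | 2 | 3 | 4 | 5 | 6
  R[7]: 1 | 2 | 2 | 3 | 4 | 5 | 6 | 7
  R[8]: 1 | 2 | 3 | 4 | 5 | 6 | 7 | 8

the unique w with this rank table is (5, 7, 2, 6, 8, 1, 4, 3).

Fulton essential set (5 of the 17 Rothe cells):

[(2, 4, 0), (2, 6, 1), (5, 1, 0), (5, 4, 1), (7, 3, 2)]


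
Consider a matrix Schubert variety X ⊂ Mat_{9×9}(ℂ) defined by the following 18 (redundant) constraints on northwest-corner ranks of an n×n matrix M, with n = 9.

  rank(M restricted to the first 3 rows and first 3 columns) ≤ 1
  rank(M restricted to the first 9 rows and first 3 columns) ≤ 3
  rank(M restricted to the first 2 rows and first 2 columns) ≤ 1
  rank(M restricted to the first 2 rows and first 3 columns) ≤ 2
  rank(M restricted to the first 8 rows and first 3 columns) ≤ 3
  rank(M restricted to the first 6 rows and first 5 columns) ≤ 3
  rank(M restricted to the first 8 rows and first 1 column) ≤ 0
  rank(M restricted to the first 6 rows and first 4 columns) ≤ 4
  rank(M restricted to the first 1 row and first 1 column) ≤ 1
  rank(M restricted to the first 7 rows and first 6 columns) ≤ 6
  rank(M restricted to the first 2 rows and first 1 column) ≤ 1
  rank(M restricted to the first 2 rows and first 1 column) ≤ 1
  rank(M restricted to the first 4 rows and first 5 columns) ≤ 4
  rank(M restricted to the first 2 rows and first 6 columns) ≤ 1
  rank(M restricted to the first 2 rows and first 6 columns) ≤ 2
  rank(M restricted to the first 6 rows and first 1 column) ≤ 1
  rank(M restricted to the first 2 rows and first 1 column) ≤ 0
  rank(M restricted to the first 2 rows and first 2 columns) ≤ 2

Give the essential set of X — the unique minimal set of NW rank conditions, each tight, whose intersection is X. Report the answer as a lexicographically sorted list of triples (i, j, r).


The tightest implied rank at each (i,j), from the 18 conditions:

  i=1: 0 | 1 | 1 | 1 | 1 | 1 | 1 | 1 | 1
  i=2: 0 | 1 | 1 | 1 | 1 | 1 | 2 | 2 | 2
  i=3: 0 | 1 | 1 | 2 | 2 | 2 | 3 | 3 | 3
  i=4: 0 | 1 | 2 | 3 | 3 | 3 | 4 | 4 | 4
  i=5: 0 | 1 | 2 | 3 | 3 | 4 | 5 | 5 | 5
  i=6: 0 | 1 | 2 | 3 | 3 | 4 | 5 | 6 | 6
  i=7: 0 | 1 | 2 | 3 | 4 | 5 | 6 | 7 | 7
  i=8: 0 | 1 | 2 | 3 | 4 | 5 | 6 | 7 | 8
  i=9: 1 | 2 | 3 | 4 | 5 | 6 | 7 | 8 | 9

second differences of R give the permutation w = (2, 7, 4, 3, 6, 8, 5, 9, 1).

|D(w)|=15, |Ess(w)|=4:

[(2, 6, 1), (3, 3, 1), (6, 5, 3), (8, 1, 0)]


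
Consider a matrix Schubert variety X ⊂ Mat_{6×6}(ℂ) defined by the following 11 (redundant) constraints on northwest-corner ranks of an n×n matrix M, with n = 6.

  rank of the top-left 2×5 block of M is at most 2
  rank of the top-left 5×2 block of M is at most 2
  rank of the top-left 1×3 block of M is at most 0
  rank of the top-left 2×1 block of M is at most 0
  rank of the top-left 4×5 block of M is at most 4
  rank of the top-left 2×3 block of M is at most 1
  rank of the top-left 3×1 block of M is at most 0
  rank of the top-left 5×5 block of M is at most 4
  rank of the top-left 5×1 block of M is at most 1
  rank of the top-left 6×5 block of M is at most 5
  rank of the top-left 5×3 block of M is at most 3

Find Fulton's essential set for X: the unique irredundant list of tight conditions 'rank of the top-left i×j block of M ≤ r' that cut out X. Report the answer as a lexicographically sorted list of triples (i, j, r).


Reconstructing r_w from the 11 given conditions:

  R[1]: 0 | 0 | 0 | 1 | 1 | 1
  R[2]: 0 | 1 | 1 | 2 | 2 | 2
  R[3]: 0 | 1 | 2 | 3 | 3 | 3
  R[4]: 1 | 2 | 3 | 4 | 4 | 4
  R[5]: 1 | 2 | 3 | 4 | 4 | 5
  R[6]: 1 | 2 | 3 | 4 | 5 | 6

reading off 1-entries of Δ²R: w = (4, 2, 3, 1, 6, 5).

3 SE-corners of the 6-cell Rothe diagram give Ess(w):

[(1, 3, 0), (3, 1, 0), (5, 5, 4)]


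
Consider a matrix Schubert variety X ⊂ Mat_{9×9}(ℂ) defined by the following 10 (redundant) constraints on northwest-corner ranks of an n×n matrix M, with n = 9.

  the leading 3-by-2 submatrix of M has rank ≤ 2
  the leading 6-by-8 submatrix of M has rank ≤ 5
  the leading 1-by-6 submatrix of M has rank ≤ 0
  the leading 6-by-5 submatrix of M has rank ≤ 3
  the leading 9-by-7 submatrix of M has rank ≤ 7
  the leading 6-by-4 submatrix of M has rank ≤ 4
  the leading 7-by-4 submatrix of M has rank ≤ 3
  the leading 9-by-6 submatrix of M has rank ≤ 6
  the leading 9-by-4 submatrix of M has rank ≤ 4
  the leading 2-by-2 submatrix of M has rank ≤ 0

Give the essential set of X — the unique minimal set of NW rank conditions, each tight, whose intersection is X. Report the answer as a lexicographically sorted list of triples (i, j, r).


Computing R[i][j] = min implied NW-rank bound (n=9, 10 conditions):

  R[1]: 0  0  0  0  0  0  1  1  1
  R[2]: 0  0  1  1  1  1  2  2  2
  R[3]: 1  1  2  2  2  2  3  3  3
  R[4]: 1  2  3  3  3  3  4  4  4
  R[5]: 1  2  3  3  3  4  5  5  5
  R[6]: 1  2  3  3  3  4  5  5  6
  R[7]: 1  2  3  3  4  5  6  6  7
  R[8]: 1  2  3  4  5  6  7  7  8
  R[9]: 1  2  3  4  5  6  7  8  9

the unique w with this rank table is (7, 3, 1, 2, 6, 9, 5, 4, 8).

D(w) has 14 cells with 5 SE-corners; essential set:

[(1, 6, 0), (2, 2, 0), (6, 5, 3), (6, 8, 5), (7, 4, 3)]


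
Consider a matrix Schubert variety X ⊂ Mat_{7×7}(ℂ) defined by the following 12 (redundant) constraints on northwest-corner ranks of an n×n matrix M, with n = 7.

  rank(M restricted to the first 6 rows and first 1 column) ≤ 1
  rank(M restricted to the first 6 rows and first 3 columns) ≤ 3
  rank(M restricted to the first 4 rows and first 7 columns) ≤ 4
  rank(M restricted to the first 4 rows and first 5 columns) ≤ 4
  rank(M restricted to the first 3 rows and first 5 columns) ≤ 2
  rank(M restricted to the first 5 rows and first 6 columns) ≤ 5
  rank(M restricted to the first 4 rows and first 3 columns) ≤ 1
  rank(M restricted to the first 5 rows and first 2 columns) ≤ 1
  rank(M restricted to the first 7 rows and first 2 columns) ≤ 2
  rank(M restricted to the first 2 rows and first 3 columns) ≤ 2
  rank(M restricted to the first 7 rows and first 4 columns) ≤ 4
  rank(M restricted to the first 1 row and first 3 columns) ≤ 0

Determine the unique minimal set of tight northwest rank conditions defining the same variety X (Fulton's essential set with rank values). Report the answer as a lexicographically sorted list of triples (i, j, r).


Reconstructing r_w from the 12 given conditions:

  i=1: 0  0  0  1  1  1  1
  i=2: 1  1  1  2  2  2  2
  i=3: 1  1  1  2  2  3  3
  i=4: 1  1  1  2  3  4  4
  i=5: 1  1  2  3  4  5  5
  i=6: 1  2  3  4  5  6  6
  i=7: 1  2  3  4  5  6  7

giving w = (4, 1, 6, 5, 3, 2, 7) via Δ²R.

Rothe diagram D(w) (9 cells), 4 SE-corners (essential conditions):

[(1, 3, 0), (3, 5, 2), (4, 3, 1), (5, 2, 1)]


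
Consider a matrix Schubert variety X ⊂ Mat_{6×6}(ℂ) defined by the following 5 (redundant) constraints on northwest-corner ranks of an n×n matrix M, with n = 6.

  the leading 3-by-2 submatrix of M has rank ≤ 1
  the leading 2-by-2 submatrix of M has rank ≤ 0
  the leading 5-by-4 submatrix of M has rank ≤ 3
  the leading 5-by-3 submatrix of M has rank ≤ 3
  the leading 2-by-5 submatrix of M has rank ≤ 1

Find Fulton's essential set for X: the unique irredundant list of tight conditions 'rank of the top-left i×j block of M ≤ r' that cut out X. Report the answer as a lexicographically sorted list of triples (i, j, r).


Computing R[i][j] = min implied NW-rank bound (n=6, 5 conditions):

  row 1: 0 | 0 | 1 | 1 | 1 | 1
  row 2: 0 | 0 | 1 | 1 | 1 | 2
  row 3: 1 | 1 | 2 | 2 | 2 | 3
  row 4: 1 | 2 | 3 | 3 | 3 | 4
  row 5: 1 | 2 | 3 | 3 | 4 | 5
  row 6: 1 | 2 | 3 | 4 | 5 | 6

so w = (3, 6, 1, 2, 5, 4).

3 SE-corners of the 7-cell Rothe diagram give Ess(w):

[(2, 2, 0), (2, 5, 1), (5, 4, 3)]


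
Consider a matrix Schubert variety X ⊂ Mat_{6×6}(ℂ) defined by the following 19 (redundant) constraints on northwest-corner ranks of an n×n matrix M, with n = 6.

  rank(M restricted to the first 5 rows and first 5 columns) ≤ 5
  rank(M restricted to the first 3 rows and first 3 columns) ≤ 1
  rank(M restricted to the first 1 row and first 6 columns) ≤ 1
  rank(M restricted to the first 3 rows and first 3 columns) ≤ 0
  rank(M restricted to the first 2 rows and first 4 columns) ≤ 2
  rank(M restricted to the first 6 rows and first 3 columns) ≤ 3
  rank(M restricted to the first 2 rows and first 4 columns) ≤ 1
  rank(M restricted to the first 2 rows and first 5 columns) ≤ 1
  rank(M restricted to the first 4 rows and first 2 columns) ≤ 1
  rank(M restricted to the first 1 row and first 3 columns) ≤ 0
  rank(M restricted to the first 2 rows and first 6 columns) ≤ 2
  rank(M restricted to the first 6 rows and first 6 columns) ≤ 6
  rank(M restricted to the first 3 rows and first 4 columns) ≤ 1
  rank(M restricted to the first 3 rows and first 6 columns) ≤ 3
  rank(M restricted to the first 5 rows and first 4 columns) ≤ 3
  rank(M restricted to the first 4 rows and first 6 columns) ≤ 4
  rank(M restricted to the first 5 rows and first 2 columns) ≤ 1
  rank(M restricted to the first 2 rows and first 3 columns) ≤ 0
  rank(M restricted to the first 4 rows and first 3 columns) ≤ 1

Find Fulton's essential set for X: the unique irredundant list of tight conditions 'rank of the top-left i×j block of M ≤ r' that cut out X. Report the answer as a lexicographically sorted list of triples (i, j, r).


Rank table r_w(6×6) implied by the 19 constraints:

  0 0 0 1 1 1
  0 0 0 1 1 2
  0 0 0 1 2 3
  1 1 1 2 3 4
  1 1 2 3 4 5
  1 2 3 4 5 6

so w = (4, 6, 5, 1, 3, 2).

3 SE-corners of the 11-cell Rothe diagram give Ess(w):

[(2, 5, 1), (3, 3, 0), (5, 2, 1)]


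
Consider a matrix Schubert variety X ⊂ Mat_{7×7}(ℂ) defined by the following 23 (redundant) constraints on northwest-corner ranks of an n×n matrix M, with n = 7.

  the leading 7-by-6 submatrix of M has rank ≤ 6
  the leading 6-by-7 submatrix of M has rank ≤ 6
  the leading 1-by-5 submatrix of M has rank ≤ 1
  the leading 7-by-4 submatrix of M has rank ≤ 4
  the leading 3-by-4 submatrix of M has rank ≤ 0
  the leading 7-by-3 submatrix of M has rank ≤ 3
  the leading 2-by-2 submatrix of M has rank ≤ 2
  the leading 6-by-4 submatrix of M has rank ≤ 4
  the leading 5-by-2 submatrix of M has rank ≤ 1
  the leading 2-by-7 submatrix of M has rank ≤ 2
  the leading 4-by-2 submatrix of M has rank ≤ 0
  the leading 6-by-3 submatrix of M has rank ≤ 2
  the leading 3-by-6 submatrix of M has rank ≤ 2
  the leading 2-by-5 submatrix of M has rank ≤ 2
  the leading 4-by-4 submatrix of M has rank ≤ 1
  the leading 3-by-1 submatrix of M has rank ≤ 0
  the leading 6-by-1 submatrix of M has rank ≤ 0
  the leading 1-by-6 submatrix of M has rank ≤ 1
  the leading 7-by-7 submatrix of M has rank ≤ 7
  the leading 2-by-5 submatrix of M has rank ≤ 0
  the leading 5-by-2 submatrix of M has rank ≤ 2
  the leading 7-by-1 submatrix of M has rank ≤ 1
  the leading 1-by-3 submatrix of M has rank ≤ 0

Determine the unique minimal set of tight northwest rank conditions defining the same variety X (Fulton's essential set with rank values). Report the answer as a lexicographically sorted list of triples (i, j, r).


Recovering R(i,j) via the rank-extension bound from the 23 conditions:

  row 1: 0 | 0 | 0 | 0 | 0 | 1 | 1
  row 2: 0 | 0 | 0 | 0 | 0 | 1 | 2
  row 3: 0 | 0 | 0 | 0 | 1 | 2 | 3
  row 4: 0 | 0 | 1 | 1 | 2 | 3 | 4
  row 5: 0 | 1 | 2 | 2 | 3 | 4 | 5
  row 6: 0 | 1 | 2 | 3 | 4 | 5 | 6
  row 7: 1 | 2 | 3 | 4 | 5 | 6 | 7

second differences of R give the permutation w = (6, 7, 5, 3, 2, 4, 1).

Fulton essential set (4 of the 18 Rothe cells):

[(2, 5, 0), (3, 4, 0), (4, 2, 0), (6, 1, 0)]
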